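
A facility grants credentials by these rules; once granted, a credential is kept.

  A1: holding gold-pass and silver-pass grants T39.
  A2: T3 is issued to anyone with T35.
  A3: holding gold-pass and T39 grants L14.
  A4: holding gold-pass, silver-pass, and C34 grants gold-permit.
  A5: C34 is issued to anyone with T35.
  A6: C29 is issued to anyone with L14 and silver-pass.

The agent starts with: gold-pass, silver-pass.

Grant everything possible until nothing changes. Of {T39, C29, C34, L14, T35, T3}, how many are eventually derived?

Holding gold-pass and silver-pass grants T39 (A1).
Holding gold-pass and T39 grants L14 (A3).
Holding L14 and silver-pass grants C29 (A6).
T39: reached.
C29: reached.
C34 would need T35 (A5), but T35 is never granted.
L14: reached.
No rule produces T35, and it is not given.
T3 would need T35 (A2), but T35 is never granted.
Reached: T39, C29, and L14 — 3 of the 6.

3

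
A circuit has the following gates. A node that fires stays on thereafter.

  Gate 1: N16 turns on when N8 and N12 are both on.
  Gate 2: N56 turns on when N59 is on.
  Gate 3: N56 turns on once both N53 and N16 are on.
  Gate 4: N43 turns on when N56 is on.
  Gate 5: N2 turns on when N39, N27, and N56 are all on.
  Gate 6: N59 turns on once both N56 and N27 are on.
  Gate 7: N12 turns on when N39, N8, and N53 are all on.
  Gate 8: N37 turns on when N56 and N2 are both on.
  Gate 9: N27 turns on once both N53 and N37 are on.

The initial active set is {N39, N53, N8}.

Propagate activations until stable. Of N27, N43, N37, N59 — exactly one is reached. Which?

N43

N39, N8, and N53 are on, so N12 turns on (Gate 7).
N8 and N12 are on, so N16 turns on (Gate 1).
Gate 3: N53 and N16 on → N56 on.
Gate 4: N56 on → N43 on.
N27 would need N53 and N37 (Gate 9), but N37 never turns on. N37 would need N56 and N2 (Gate 8), but N2 never turns on. N59 would need N56 and N27 (Gate 6), but N27 never turns on.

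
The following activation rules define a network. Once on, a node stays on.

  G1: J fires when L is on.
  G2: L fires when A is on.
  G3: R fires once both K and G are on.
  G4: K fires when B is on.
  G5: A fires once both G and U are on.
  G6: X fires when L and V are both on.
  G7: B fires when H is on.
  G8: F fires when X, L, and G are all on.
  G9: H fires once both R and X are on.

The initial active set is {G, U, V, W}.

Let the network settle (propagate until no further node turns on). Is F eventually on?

G and U are on, so A fires (G5).
A is on, so L fires (G2).
G6: L and V on → X on.
G8: X, L, and G on → F on.

Yes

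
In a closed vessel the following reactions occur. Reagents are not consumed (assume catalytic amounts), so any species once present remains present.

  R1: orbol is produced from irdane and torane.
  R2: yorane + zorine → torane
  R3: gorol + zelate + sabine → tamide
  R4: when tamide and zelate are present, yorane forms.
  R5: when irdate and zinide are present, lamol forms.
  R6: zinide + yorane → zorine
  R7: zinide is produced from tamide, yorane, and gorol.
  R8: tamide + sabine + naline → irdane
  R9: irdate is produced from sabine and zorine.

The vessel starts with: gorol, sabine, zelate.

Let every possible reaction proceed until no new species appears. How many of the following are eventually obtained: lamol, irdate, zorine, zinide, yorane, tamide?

gorol, zelate, and sabine present → tamide forms (R3).
tamide and zelate present → yorane forms (R4).
tamide, yorane, and gorol present → zinide forms (R7).
zinide and yorane present → zorine forms (R6).
sabine and zorine present → irdate forms (R9).
irdate and zinide present → lamol forms (R5).
lamol: reached.
irdate: reached.
zorine: reached.
zinide: reached.
yorane: reached.
tamide: reached.
All 6 are reached.

6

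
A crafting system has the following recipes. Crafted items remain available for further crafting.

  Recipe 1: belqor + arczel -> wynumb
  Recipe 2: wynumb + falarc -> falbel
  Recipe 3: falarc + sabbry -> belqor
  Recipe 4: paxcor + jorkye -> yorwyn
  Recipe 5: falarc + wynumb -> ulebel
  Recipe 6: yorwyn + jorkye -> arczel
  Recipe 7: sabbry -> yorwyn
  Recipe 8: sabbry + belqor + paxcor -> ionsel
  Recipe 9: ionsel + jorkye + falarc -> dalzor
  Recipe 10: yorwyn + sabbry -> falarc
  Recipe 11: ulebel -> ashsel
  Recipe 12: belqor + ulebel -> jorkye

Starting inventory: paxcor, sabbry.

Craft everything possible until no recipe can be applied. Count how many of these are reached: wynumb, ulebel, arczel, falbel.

0

wynumb would need belqor and arczel (Recipe 1), but arczel is never obtained.
ulebel would need falarc and wynumb (Recipe 5), but wynumb is never obtained.
arczel would need yorwyn and jorkye (Recipe 6), but jorkye is never obtained.
falbel would need wynumb and falarc (Recipe 2), but wynumb is never obtained.
None of the 4 are reached.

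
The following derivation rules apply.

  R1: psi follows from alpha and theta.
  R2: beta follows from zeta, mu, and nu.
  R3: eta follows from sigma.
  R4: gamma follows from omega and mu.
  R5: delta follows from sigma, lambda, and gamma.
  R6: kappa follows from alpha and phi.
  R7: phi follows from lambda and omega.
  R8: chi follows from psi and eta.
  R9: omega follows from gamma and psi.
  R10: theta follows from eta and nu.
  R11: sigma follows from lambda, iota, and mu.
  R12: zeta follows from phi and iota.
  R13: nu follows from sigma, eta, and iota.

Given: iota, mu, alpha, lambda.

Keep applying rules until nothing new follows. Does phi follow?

phi would need lambda and omega (R7), but omega is never established.

No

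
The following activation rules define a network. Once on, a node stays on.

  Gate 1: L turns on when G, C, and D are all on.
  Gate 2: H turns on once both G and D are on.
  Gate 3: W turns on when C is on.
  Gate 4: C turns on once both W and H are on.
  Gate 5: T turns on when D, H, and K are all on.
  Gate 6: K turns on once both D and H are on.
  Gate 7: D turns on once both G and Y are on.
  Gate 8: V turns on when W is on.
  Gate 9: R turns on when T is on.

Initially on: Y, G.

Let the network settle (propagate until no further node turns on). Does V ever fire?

V would need W (Gate 8), but W never turns on.

No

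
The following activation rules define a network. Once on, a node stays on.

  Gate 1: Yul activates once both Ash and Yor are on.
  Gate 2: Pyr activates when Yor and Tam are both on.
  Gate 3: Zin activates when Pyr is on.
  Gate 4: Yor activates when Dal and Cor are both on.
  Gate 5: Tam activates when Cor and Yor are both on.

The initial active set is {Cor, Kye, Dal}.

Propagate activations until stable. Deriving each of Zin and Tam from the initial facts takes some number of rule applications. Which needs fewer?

Tam: Dal and Cor are on, so Yor activates (Gate 4). Gate 5: Cor and Yor on → Tam on. [2 rule applications]
Zin: Gate 4: Dal and Cor on → Yor on. Cor and Yor are on, so Tam activates (Gate 5). Gate 2: Yor and Tam on → Pyr on. Pyr is on, so Zin activates (Gate 3). [4 rule applications]
Tam needs fewer.

Tam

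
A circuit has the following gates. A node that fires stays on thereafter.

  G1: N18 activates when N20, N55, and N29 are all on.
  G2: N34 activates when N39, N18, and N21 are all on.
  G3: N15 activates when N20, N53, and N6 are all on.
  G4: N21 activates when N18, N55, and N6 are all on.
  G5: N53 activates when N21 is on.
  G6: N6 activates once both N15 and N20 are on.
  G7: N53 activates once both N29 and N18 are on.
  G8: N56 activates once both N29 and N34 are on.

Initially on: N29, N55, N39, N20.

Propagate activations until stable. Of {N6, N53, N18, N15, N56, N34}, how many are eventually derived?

G1: N20, N55, and N29 on → N18 on.
N29 and N18 are on, so N53 activates (G7).
N6 would need N15 and N20 (G6), but N15 never turns on.
N53: reached.
N18: reached.
N15 would need N20, N53, and N6 (G3), but N6 never turns on.
N56 would need N29 and N34 (G8), but N34 never turns on.
N34 would need N39, N18, and N21 (G2), but N21 never turns on.
Reached: N53 and N18 — 2 of the 6.

2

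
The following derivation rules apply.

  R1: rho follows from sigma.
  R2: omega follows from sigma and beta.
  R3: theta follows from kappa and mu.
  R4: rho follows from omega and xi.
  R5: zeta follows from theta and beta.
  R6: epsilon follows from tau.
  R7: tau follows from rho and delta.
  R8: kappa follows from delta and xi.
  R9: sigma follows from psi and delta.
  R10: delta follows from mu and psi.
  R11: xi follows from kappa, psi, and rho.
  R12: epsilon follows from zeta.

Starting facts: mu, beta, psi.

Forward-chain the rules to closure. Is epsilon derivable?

Yes

From mu and psi, R10 gives delta.
psi and delta hold, so sigma follows (R9).
From sigma, R1 gives rho.
From rho and delta, R7 gives tau.
tau holds, so epsilon follows (R6).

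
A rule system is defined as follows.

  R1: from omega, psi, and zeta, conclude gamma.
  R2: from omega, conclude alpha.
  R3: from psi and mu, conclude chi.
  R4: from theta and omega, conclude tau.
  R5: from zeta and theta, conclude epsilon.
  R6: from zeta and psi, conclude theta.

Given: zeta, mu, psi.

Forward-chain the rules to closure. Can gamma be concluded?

No

gamma would need omega, psi, and zeta (R1), but omega is never established.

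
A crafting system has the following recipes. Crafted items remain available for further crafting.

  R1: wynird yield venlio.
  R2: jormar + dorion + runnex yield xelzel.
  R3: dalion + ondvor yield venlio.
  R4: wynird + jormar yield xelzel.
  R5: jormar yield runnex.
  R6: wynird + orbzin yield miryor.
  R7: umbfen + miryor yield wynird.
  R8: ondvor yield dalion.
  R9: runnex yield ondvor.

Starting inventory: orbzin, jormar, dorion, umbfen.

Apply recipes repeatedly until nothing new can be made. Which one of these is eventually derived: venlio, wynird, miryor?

Using R5, jormar makes runnex.
runnex → ondvor (R9).
ondvor → dalion (R8).
dalion + ondvor → venlio (R3).
miryor would need wynird and orbzin (R6), but wynird is never obtained. wynird would need umbfen and miryor (R7), but miryor is never obtained.

venlio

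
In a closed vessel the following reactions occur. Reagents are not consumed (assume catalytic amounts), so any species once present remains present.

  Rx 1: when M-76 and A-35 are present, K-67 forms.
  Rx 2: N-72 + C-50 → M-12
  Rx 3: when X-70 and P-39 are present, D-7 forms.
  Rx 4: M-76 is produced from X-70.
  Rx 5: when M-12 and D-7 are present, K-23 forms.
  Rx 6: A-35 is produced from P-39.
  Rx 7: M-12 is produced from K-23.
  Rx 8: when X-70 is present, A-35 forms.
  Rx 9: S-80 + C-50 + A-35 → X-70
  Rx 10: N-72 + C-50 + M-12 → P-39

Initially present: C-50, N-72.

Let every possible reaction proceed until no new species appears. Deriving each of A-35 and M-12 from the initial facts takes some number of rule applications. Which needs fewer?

M-12

M-12: N-72 and C-50 present → M-12 forms (Rx 2). [1 rule application]
A-35: N-72 and C-50 present → M-12 forms (Rx 2). N-72, C-50, and M-12 present → P-39 forms (Rx 10). P-39 present → A-35 forms (Rx 6). [3 rule applications]
M-12 needs fewer.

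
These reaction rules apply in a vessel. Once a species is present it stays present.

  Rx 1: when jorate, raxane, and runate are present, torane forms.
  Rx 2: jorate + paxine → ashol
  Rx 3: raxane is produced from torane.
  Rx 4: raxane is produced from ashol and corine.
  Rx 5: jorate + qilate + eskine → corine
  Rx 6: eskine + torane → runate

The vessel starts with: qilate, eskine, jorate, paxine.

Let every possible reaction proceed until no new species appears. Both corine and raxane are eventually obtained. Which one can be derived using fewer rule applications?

corine

corine: jorate, qilate, and eskine present → corine forms (Rx 5). [1 rule application]
raxane: jorate and paxine present → ashol forms (Rx 2). jorate, qilate, and eskine present → corine forms (Rx 5). ashol and corine present → raxane forms (Rx 4). [3 rule applications]
corine needs fewer.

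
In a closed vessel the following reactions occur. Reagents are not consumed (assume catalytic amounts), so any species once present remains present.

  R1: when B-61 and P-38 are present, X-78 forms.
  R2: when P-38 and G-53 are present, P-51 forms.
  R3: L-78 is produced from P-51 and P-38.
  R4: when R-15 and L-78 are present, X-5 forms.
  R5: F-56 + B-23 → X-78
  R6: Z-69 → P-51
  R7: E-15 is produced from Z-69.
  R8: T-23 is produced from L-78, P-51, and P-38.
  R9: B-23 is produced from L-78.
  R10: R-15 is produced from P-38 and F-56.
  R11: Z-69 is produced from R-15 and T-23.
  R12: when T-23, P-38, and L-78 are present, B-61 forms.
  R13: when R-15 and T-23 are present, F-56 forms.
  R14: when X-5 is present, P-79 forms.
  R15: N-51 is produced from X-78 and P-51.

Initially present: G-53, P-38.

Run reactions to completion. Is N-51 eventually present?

Yes

P-38 and G-53 present → P-51 forms (R2).
P-51 and P-38 present → L-78 forms (R3).
L-78, P-51, and P-38 present → T-23 forms (R8).
T-23, P-38, and L-78 present → B-61 forms (R12).
B-61 and P-38 present → X-78 forms (R1).
X-78 and P-51 present → N-51 forms (R15).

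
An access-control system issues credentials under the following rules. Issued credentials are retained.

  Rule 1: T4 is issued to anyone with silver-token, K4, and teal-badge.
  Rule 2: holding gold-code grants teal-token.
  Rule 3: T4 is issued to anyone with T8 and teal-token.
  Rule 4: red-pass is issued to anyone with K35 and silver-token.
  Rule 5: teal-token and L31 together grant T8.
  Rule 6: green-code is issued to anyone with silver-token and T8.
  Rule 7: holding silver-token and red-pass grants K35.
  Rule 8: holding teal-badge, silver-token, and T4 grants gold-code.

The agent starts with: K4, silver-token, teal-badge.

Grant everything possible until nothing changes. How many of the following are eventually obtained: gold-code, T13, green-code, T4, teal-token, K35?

Holding silver-token, K4, and teal-badge grants T4 (Rule 1).
Holding teal-badge, silver-token, and T4 grants gold-code (Rule 8).
Holding gold-code grants teal-token (Rule 2).
gold-code: reached.
No rule produces T13, and it is not given.
green-code would need silver-token and T8 (Rule 6), but T8 is never granted.
T4: reached.
teal-token: reached.
K35 would need silver-token and red-pass (Rule 7), but red-pass is never granted.
Reached: gold-code, T4, and teal-token — 3 of the 6.

3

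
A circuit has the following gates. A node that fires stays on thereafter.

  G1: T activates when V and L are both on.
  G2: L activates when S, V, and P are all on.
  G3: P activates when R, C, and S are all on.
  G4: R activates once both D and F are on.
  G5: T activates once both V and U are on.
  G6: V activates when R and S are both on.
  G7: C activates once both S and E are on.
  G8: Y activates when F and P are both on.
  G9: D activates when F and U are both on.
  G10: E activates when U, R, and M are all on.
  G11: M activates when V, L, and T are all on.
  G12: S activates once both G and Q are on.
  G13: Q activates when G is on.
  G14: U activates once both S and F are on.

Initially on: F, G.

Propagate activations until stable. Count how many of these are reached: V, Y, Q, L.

2

G13: G on → Q on.
G and Q are on, so S activates (G12).
G14: S and F on → U on.
F and U are on, so D activates (G9).
D and F are on, so R activates (G4).
R and S are on, so V activates (G6).
V: reached.
Y would need F and P (G8), but P never turns on.
Q: reached.
L would need S, V, and P (G2), but P never turns on.
Reached: V and Q — 2 of the 4.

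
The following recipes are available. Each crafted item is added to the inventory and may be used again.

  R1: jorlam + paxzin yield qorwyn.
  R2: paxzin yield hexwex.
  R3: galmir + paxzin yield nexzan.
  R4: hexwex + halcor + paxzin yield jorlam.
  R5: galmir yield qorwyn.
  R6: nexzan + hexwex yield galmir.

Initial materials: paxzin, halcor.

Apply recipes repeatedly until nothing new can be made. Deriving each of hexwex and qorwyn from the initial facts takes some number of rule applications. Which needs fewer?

hexwex: Using R2, paxzin makes hexwex. [1 rule application]
qorwyn: paxzin → hexwex (R2). Using R4, hexwex, halcor, and paxzin make jorlam. jorlam + paxzin → qorwyn (R1). [3 rule applications]
hexwex needs fewer.

hexwex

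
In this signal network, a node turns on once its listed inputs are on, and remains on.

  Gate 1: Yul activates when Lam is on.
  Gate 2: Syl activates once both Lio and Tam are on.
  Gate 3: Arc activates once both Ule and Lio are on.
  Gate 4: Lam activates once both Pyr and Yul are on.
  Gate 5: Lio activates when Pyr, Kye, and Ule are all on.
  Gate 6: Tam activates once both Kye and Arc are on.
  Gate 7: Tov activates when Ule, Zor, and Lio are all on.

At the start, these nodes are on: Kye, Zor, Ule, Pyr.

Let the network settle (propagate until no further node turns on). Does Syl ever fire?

Gate 5: Pyr, Kye, and Ule on → Lio on.
Ule and Lio are on, so Arc activates (Gate 3).
Gate 6: Kye and Arc on → Tam on.
Gate 2: Lio and Tam on → Syl on.

Yes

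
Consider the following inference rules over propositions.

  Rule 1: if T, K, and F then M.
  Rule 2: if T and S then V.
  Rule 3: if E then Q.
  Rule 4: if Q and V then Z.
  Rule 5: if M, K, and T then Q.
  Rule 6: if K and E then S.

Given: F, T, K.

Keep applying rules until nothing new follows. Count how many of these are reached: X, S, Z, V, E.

No rule produces X, and it is not given.
S would need K and E (Rule 6), but E is never established.
Z would need Q and V (Rule 4), but V is never established.
V would need T and S (Rule 2), but S is never established.
No rule produces E, and it is not given.
None of the 5 are reached.

0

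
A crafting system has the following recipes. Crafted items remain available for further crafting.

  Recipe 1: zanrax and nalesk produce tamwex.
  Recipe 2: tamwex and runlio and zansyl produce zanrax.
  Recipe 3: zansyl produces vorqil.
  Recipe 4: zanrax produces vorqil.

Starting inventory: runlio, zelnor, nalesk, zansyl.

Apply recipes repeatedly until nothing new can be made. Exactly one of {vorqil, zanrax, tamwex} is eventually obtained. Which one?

Using Recipe 3, zansyl makes vorqil.
zanrax would need tamwex, runlio, and zansyl (Recipe 2), but tamwex is never obtained. tamwex would need zanrax and nalesk (Recipe 1), but zanrax is never obtained.

vorqil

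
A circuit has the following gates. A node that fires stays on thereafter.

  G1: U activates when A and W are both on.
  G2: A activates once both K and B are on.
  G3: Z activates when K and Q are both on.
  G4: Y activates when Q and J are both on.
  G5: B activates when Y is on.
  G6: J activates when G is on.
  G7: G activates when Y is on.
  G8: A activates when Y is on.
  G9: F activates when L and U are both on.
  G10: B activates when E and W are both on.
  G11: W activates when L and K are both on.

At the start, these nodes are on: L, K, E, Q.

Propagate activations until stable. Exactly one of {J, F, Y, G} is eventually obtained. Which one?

F

L and K are on, so W activates (G11).
G10: E and W on → B on.
K and B are on, so A activates (G2).
G1: A and W on → U on.
L and U are on, so F activates (G9).
G would need Y (G7), but Y never turns on. J would need G (G6), but G never turns on. Y would need Q and J (G4), but J never turns on.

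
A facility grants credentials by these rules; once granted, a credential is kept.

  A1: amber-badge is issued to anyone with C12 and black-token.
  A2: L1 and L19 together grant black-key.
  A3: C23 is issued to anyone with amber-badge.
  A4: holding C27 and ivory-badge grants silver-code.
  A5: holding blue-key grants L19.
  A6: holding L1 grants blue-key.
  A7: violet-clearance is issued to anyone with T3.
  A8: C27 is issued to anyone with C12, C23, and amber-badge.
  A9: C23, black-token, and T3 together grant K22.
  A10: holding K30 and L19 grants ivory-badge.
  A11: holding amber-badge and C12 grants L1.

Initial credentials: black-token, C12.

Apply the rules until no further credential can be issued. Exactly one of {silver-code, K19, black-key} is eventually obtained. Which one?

Holding C12 and black-token grants amber-badge (A1).
Holding amber-badge and C12 grants L1 (A11).
Holding L1 grants blue-key (A6).
Holding blue-key grants L19 (A5).
Holding L1 and L19 grants black-key (A2).
silver-code would need C27 and ivory-badge (A4), but ivory-badge is never granted. No rule produces K19, and it is not given.

black-key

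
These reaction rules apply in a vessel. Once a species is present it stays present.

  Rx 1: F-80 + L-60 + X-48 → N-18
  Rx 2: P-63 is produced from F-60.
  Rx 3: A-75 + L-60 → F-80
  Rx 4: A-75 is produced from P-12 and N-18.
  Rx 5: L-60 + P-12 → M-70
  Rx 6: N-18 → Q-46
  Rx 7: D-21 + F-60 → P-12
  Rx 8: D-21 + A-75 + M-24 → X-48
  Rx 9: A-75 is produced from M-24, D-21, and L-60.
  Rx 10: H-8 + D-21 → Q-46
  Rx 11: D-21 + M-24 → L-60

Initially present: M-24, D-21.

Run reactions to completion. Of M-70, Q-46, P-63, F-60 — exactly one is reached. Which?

D-21 and M-24 present → L-60 forms (Rx 11).
M-24, D-21, and L-60 present → A-75 forms (Rx 9).
D-21, A-75, and M-24 present → X-48 forms (Rx 8).
A-75 and L-60 present → F-80 forms (Rx 3).
F-80, L-60, and X-48 present → N-18 forms (Rx 1).
N-18 present → Q-46 forms (Rx 6).
No rule produces F-60, and it is not given. M-70 would need L-60 and P-12 (Rx 5), but P-12 never forms. P-63 would need F-60 (Rx 2), but F-60 never forms.

Q-46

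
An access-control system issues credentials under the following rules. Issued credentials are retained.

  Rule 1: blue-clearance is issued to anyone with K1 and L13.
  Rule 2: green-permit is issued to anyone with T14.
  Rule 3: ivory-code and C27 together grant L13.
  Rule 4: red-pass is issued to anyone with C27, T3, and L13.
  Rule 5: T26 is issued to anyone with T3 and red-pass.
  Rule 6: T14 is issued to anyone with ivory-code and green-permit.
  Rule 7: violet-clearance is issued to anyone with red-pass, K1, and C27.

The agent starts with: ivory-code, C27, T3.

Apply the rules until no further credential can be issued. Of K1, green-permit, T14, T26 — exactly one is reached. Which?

T26

Holding ivory-code and C27 grants L13 (Rule 3).
Holding C27, T3, and L13 grants red-pass (Rule 4).
Holding T3 and red-pass grants T26 (Rule 5).
green-permit would need T14 (Rule 2), but T14 is never granted. T14 would need ivory-code and green-permit (Rule 6), but green-permit is never granted. No rule produces K1, and it is not given.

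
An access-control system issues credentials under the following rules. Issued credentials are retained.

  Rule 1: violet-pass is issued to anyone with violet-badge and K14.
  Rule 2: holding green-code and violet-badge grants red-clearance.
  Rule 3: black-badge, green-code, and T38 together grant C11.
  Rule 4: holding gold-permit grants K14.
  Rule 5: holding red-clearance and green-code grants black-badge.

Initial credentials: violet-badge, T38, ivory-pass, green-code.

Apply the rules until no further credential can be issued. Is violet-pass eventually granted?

No

violet-pass would need violet-badge and K14 (Rule 1), but K14 is never granted.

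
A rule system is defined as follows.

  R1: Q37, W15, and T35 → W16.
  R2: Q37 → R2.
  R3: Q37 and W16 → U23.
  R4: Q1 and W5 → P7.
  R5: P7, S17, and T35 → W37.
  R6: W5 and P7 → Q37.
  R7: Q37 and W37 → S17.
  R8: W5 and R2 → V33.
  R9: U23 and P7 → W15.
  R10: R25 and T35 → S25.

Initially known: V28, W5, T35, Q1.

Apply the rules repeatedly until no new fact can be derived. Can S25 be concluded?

No

S25 would need R25 and T35 (R10), but R25 is never established.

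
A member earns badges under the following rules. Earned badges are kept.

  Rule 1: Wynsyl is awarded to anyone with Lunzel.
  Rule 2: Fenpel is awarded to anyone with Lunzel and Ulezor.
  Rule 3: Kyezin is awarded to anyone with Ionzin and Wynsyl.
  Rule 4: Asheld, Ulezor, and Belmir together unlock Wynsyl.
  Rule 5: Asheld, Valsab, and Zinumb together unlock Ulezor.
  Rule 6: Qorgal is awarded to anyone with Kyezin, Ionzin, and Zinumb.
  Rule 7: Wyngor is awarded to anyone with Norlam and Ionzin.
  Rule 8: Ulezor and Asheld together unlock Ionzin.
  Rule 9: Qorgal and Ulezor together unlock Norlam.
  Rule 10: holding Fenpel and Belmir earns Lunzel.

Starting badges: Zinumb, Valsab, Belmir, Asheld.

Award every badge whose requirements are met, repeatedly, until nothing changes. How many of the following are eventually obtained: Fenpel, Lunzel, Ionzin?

With Asheld, Valsab, and Zinumb, Ulezor is earned (Rule 5).
With Ulezor and Asheld, Ionzin is earned (Rule 8).
Fenpel would need Lunzel and Ulezor (Rule 2), but Lunzel is never earned.
Lunzel would need Fenpel and Belmir (Rule 10), but Fenpel is never earned.
Ionzin: reached.
Reached: Ionzin — 1 of the 3.

1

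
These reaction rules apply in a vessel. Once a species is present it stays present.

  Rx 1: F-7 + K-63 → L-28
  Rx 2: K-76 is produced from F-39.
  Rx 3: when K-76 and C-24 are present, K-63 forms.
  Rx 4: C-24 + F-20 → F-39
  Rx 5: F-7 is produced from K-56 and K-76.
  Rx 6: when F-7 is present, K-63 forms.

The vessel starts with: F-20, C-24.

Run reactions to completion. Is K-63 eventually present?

Yes

C-24 and F-20 present → F-39 forms (Rx 4).
F-39 present → K-76 forms (Rx 2).
K-76 and C-24 present → K-63 forms (Rx 3).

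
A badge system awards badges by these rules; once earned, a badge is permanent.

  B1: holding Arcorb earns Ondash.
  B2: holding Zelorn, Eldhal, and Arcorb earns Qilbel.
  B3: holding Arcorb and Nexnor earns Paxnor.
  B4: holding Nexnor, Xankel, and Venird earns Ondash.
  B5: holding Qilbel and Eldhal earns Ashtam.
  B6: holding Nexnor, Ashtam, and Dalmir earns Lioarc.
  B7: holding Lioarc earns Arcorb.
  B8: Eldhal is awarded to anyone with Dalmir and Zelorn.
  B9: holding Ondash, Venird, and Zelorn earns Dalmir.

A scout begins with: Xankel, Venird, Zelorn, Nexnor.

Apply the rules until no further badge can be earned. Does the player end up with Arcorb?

No

Arcorb would need Lioarc (B7), but Lioarc is never earned.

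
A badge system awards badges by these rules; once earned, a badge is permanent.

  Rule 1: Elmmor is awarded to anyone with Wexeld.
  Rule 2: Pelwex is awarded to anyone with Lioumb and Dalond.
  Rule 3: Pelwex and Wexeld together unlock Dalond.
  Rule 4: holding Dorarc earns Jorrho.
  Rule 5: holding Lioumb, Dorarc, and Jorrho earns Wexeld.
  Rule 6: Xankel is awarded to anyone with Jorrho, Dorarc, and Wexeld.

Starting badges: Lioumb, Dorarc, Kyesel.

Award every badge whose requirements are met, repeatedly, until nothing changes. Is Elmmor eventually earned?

Yes

With Dorarc, Jorrho is earned (Rule 4).
With Lioumb, Dorarc, and Jorrho, Wexeld is earned (Rule 5).
With Wexeld, Elmmor is earned (Rule 1).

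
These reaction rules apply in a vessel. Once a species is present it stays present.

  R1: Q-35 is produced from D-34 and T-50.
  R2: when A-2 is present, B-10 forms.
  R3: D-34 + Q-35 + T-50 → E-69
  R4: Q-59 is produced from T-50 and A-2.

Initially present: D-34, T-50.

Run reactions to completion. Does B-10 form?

No

B-10 would need A-2 (R2), but A-2 never forms.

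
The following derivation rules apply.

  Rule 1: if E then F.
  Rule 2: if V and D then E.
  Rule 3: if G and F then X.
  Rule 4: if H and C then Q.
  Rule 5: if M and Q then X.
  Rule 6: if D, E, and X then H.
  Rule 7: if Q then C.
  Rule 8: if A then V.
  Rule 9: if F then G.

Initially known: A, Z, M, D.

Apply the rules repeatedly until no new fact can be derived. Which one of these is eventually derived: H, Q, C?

A holds, so V follows (Rule 8).
V and D hold, so E follows (Rule 2).
E holds, so F follows (Rule 1).
F holds, so G follows (Rule 9).
G and F hold, so X follows (Rule 3).
From D, E, and X, Rule 6 gives H.
Q would need H and C (Rule 4), but C is never established. C would need Q (Rule 7), but Q is never established.

H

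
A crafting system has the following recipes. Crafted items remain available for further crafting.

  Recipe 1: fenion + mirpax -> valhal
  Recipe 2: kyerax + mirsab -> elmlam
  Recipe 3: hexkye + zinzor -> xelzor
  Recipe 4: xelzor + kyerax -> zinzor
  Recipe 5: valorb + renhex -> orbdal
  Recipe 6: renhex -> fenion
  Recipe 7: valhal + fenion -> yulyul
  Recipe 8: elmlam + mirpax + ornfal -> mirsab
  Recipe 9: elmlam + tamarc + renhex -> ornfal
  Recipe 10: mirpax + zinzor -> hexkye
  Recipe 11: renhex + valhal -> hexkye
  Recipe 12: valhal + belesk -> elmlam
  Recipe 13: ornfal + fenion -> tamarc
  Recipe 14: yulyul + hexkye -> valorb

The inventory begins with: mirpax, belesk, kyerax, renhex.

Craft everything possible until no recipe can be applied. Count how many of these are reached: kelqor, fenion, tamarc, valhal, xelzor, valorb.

3

renhex -> fenion (Recipe 6).
Using Recipe 1, fenion and mirpax make valhal.
valhal + fenion -> yulyul (Recipe 7).
Using Recipe 11, renhex and valhal make hexkye.
yulyul + hexkye -> valorb (Recipe 14).
No rule produces kelqor, and it is not given.
fenion: reached.
tamarc would need ornfal and fenion (Recipe 13), but ornfal is never obtained.
valhal: reached.
xelzor would need hexkye and zinzor (Recipe 3), but zinzor is never obtained.
valorb: reached.
Reached: fenion, valhal, and valorb — 3 of the 6.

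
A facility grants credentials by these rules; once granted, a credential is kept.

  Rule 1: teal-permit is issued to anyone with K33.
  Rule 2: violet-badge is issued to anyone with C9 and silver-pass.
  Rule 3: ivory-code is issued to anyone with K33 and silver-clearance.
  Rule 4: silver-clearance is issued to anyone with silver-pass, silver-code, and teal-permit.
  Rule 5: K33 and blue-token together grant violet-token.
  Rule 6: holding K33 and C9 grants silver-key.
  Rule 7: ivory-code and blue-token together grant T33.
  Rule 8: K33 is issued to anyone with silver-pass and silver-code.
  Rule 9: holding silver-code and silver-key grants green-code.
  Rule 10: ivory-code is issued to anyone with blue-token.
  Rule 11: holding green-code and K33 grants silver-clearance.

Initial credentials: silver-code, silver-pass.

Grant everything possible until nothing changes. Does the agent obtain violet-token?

No

violet-token would need K33 and blue-token (Rule 5), but blue-token is never granted.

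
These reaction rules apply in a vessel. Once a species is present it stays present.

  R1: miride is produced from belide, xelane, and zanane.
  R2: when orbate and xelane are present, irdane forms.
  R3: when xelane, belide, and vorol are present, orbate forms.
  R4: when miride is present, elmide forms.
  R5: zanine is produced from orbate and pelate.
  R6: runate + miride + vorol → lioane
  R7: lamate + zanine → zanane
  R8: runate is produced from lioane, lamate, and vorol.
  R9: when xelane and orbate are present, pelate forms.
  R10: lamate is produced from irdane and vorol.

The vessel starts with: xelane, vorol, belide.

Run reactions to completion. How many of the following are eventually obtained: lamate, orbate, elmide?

xelane, belide, and vorol present → orbate forms (R3).
xelane and orbate present → pelate forms (R9).
orbate and xelane present → irdane forms (R2).
orbate and pelate present → zanine forms (R5).
irdane and vorol present → lamate forms (R10).
lamate and zanine present → zanane forms (R7).
belide, xelane, and zanane present → miride forms (R1).
miride present → elmide forms (R4).
lamate: reached.
orbate: reached.
elmide: reached.
All 3 are reached.

3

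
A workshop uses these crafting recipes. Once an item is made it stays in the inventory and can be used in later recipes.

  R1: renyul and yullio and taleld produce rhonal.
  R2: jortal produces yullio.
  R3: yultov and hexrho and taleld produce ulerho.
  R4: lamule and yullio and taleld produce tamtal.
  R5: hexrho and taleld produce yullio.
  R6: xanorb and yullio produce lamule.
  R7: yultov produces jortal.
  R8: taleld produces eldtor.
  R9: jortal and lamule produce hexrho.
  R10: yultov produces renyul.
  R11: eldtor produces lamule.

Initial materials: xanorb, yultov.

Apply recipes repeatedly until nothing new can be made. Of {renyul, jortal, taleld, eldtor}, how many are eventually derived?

Using R10, yultov makes renyul.
Using R7, yultov makes jortal.
renyul: reached.
jortal: reached.
No rule produces taleld, and it is not given.
eldtor would need taleld (R8), but taleld is never obtained.
Reached: renyul and jortal — 2 of the 4.

2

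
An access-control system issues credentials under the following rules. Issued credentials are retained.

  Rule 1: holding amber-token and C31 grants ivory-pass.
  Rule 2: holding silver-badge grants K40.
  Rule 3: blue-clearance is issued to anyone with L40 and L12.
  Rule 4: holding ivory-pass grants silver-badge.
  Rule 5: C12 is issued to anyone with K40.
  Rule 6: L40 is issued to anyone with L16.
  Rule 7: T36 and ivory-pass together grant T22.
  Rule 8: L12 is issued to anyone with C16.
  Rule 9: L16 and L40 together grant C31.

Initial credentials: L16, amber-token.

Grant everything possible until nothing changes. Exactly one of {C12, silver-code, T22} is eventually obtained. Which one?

Holding L16 grants L40 (Rule 6).
Holding L16 and L40 grants C31 (Rule 9).
Holding amber-token and C31 grants ivory-pass (Rule 1).
Holding ivory-pass grants silver-badge (Rule 4).
Holding silver-badge grants K40 (Rule 2).
Holding K40 grants C12 (Rule 5).
T22 would need T36 and ivory-pass (Rule 7), but T36 is never granted. No rule produces silver-code, and it is not given.

C12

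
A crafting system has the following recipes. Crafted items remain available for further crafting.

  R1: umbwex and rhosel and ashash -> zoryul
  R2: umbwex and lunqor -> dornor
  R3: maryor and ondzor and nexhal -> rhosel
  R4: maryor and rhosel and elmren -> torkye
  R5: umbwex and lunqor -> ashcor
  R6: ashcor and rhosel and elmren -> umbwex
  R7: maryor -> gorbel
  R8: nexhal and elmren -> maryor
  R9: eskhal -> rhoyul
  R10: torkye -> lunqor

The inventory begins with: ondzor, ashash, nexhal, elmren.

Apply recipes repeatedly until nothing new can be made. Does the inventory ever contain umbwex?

umbwex would need ashcor, rhosel, and elmren (R6), but ashcor is never obtained.

No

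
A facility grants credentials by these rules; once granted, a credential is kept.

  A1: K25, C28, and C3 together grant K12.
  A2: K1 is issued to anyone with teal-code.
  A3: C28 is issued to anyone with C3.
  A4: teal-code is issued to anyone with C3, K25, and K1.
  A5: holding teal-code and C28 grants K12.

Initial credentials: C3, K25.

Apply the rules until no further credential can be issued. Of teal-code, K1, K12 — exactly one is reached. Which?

Holding C3 grants C28 (A3).
Holding K25, C28, and C3 grants K12 (A1).
K1 would need teal-code (A2), but teal-code is never granted. teal-code would need C3, K25, and K1 (A4), but K1 is never granted.

K12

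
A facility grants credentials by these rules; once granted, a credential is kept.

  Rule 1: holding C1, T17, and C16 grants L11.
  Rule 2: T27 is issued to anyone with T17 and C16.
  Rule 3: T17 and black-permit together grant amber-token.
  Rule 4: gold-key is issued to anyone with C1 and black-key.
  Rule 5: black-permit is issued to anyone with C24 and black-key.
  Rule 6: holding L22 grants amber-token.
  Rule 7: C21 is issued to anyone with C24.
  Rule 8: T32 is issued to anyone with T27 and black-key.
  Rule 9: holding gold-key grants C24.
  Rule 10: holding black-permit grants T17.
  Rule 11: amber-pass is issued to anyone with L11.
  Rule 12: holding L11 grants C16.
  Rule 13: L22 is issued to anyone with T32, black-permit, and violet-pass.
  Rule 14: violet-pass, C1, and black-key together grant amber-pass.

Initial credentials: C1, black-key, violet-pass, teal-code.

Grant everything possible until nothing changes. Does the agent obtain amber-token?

Yes

Holding C1 and black-key grants gold-key (Rule 4).
Holding gold-key grants C24 (Rule 9).
Holding C24 and black-key grants black-permit (Rule 5).
Holding black-permit grants T17 (Rule 10).
Holding T17 and black-permit grants amber-token (Rule 3).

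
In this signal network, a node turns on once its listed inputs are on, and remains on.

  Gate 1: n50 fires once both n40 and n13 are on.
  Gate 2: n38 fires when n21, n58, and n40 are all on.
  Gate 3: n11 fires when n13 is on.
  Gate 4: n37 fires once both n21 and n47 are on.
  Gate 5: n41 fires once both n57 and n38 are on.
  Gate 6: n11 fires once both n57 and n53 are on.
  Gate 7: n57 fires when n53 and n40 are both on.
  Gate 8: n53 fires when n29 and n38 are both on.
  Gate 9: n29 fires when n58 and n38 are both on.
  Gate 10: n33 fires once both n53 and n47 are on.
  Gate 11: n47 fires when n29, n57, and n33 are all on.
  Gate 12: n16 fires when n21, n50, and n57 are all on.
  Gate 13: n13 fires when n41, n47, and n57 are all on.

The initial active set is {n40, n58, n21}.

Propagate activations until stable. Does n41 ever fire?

n21, n58, and n40 are on, so n38 fires (Gate 2).
n58 and n38 are on, so n29 fires (Gate 9).
Gate 8: n29 and n38 on → n53 on.
n53 and n40 are on, so n57 fires (Gate 7).
n57 and n38 are on, so n41 fires (Gate 5).

Yes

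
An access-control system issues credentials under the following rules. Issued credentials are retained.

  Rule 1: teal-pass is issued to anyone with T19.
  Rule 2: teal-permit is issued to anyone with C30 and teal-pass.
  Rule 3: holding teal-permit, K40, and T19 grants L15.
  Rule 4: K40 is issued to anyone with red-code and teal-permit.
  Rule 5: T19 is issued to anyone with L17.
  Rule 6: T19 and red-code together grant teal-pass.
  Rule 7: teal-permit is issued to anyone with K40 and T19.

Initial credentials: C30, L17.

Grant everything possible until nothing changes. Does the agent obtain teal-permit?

Yes

Holding L17 grants T19 (Rule 5).
Holding T19 grants teal-pass (Rule 1).
Holding C30 and teal-pass grants teal-permit (Rule 2).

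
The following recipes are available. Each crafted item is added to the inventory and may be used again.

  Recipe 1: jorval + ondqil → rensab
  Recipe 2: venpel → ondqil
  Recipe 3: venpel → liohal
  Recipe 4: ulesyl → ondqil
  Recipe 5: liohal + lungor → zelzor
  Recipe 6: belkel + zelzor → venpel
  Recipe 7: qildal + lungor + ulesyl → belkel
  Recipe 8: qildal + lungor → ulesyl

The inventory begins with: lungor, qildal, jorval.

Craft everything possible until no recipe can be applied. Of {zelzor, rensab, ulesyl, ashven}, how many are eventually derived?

2

Using Recipe 8, qildal and lungor make ulesyl.
ulesyl → ondqil (Recipe 4).
jorval + ondqil → rensab (Recipe 1).
zelzor would need liohal and lungor (Recipe 5), but liohal is never obtained.
rensab: reached.
ulesyl: reached.
No rule produces ashven, and it is not given.
Reached: rensab and ulesyl — 2 of the 4.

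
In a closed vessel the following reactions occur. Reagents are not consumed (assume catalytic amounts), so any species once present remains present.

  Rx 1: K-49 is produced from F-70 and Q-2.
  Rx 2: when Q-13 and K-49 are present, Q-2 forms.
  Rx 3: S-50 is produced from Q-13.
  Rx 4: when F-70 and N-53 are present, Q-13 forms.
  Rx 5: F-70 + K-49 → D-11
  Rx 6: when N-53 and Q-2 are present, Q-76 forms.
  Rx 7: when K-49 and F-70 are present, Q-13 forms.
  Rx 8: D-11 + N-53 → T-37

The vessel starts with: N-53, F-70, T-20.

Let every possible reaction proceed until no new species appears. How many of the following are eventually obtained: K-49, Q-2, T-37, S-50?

F-70 and N-53 present → Q-13 forms (Rx 4).
Q-13 present → S-50 forms (Rx 3).
K-49 would need F-70 and Q-2 (Rx 1), but Q-2 never forms.
Q-2 would need Q-13 and K-49 (Rx 2), but K-49 never forms.
T-37 would need D-11 and N-53 (Rx 8), but D-11 never forms.
S-50: reached.
Reached: S-50 — 1 of the 4.

1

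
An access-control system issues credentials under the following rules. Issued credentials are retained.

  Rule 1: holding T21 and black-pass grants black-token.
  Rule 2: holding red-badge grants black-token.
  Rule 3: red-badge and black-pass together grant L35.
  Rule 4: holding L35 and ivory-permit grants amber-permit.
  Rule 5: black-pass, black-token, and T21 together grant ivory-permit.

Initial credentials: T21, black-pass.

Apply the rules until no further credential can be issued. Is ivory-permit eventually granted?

Holding T21 and black-pass grants black-token (Rule 1).
Holding black-pass, black-token, and T21 grants ivory-permit (Rule 5).

Yes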